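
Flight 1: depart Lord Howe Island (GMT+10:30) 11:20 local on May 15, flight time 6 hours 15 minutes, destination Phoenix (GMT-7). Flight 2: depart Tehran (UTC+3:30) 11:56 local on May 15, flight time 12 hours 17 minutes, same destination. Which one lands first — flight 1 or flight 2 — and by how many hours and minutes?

Flight 1 in UTC: 11:20 − 10:30 = 00:50 on May 15.
+6 hours and 15 minutes → arrive 07:05 UTC on May 15.
Flight 2 in UTC: 11:56 − 3:30 = 08:26 on May 15.
+12 hours and 17 minutes → arrive 20:43 UTC on May 15.
Flight 1 lands earlier by 13 hours 38 minutes.

the first, by 13 hours 38 minutes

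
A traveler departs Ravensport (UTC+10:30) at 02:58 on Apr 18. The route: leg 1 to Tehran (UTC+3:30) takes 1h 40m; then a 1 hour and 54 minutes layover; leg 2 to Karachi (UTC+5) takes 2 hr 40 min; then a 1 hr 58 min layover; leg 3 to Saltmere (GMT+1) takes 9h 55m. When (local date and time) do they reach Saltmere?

Convert departure to UTC: 02:58 − 10:30 = 16:28 UTC on Apr 17.
Add 1 hour and 40 minutes leg 1 → 18:08 UTC.
Add 1 hour and 54 minutes layover in Tehran → 20:02 UTC.
Add 2 hours 40 minutes leg 2 → 22:42 UTC.
Add 1 hour 58 minutes layover in Karachi → 00:40 UTC (Apr 18).
Add 9 hours 55 minutes leg 3 → 10:35 UTC.
Saltmere is UTC+1:00, so local arrival = 10:35 + 1:00 = 11:35 on Apr 18.

11:35 on April 18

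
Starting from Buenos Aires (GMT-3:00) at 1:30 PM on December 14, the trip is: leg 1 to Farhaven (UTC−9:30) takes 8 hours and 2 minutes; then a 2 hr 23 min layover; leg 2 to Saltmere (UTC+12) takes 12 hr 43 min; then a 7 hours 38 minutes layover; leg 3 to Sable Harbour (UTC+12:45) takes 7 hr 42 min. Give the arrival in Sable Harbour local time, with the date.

7:43 PM on Dec 16

Convert departure to UTC: 1:30 PM + 3:00 = 4:30 PM UTC on Dec 14.
Add 8 hours 2 minutes leg 1 → 12:32 AM UTC (Dec 15).
Add 2 hours and 23 minutes layover in Farhaven → 2:55 AM UTC.
Add 12 hours and 43 minutes leg 2 → 3:38 PM UTC.
Add 7 hours 38 minutes layover in Saltmere → 11:16 PM UTC.
Add 7 hours 42 minutes leg 3 → 6:58 AM UTC (Dec 16).
Sable Harbour is UTC+12:45, so local arrival = 6:58 AM + 12:45 = 7:43 PM on Dec 16.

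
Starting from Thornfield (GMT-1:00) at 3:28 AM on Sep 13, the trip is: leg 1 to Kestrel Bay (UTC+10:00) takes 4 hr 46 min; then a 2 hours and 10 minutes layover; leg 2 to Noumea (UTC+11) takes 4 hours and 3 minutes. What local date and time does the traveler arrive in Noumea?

Convert departure to UTC: 3:28 AM + 1:00 = 4:28 AM UTC on Sep 13.
Add 4 hours 46 minutes leg 1 → 9:14 AM UTC.
Add 2 hours and 10 minutes layover in Kestrel Bay → 11:24 AM UTC.
Add 4 hours 3 minutes leg 2 → 3:27 PM UTC.
Noumea is UTC+11:00, so local arrival = 3:27 PM + 11:00 = 2:27 AM on Sep 14.

2:27 AM on Sep 14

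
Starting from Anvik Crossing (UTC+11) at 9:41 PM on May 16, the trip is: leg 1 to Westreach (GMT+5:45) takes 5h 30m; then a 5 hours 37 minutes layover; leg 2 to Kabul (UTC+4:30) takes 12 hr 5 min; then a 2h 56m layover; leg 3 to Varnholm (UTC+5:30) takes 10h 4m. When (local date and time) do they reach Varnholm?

4:23 AM on May 18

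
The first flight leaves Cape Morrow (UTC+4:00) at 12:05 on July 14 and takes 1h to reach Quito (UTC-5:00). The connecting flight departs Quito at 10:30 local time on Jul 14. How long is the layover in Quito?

Convert departure to UTC: 12:05 − 4:00 = 08:05 UTC on Jul 14.
Add 1 hour flight time → 09:05 UTC.
Quito is UTC−5:00, so local arrival = 09:05 − 5:00 = 04:05 on Jul 14.
Layover = 10:30 − 04:05 = 6 hours 25 minutes.

6 hours 25 minutes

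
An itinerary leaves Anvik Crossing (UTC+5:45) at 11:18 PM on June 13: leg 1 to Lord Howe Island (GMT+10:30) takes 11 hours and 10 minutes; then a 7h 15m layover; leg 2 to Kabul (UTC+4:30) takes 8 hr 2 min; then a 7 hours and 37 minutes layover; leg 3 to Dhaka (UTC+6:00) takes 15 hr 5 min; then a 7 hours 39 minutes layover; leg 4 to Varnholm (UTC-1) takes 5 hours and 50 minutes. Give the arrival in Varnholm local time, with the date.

7:11 AM on Jun 16

Convert departure to UTC: 11:18 PM − 5:45 = 5:33 PM UTC on Jun 13.
Add 11 hours 10 minutes leg 1 → 4:43 AM UTC (Jun 14).
Add 7 hours 15 minutes layover in Lord Howe Island → 11:58 AM UTC.
Add 8 hours and 2 minutes leg 2 → 8:00 PM UTC.
Add 7 hours and 37 minutes layover in Kabul → 3:37 AM UTC (Jun 15).
Add 15 hours 5 minutes leg 3 → 6:42 PM UTC.
Add 7 hours and 39 minutes layover in Dhaka → 2:21 AM UTC (Jun 16).
Add 5 hours 50 minutes leg 4 → 8:11 AM UTC.
Varnholm is UTC−1:00, so local arrival = 8:11 AM − 1:00 = 7:11 AM on Jun 16.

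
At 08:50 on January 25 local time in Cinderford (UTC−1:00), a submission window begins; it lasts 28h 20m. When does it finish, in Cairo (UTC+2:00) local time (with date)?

16:10 on Jan 26

Convert start to UTC: 08:50 + 1:00 = 09:50 UTC on Jan 25.
Add 28 hours 20 minutes duration → 14:10 UTC (Jan 26).
Cairo is UTC+2:00, so local end time = 14:10 + 2:00 = 16:10 on Jan 26.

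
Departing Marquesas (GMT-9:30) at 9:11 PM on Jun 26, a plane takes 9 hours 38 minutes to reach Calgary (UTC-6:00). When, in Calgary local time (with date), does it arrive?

10:19 AM on June 27

Calgary is 3:30 ahead of Marquesas.
After 9 hours and 38 minutes it is 6:49 AM (Jun 27) in Marquesas.
Shift by the zone difference: 6:49 AM + 3:30 = 10:19 AM on Jun 27 in Calgary.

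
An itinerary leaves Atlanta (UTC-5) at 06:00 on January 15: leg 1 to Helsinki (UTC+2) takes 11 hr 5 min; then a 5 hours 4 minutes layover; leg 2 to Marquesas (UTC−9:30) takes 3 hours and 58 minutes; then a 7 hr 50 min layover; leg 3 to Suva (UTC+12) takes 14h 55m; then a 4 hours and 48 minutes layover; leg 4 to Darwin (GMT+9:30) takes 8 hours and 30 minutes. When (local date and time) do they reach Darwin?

Convert departure to UTC: 06:00 + 5:00 = 11:00 UTC on Jan 15.
Add 11 hours and 5 minutes leg 1 → 22:05 UTC.
Add 5 hours 4 minutes layover in Helsinki → 03:09 UTC (Jan 16).
Add 3 hours and 58 minutes leg 2 → 07:07 UTC.
Add 7 hours 50 minutes layover in Marquesas → 14:57 UTC.
Add 14 hours and 55 minutes leg 3 → 05:52 UTC (Jan 17).
Add 4 hours 48 minutes layover in Suva → 10:40 UTC.
Add 8 hours 30 minutes leg 4 → 19:10 UTC.
Darwin is UTC+9:30, so local arrival = 19:10 + 9:30 = 04:40 on Jan 18.

04:40 on January 18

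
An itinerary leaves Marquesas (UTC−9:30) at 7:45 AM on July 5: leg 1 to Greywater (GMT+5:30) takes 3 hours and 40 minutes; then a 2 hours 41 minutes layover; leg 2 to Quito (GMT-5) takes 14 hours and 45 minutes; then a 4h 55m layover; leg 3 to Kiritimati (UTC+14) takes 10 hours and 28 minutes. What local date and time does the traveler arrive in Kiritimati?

Convert departure to UTC: 7:45 AM + 9:30 = 5:15 PM UTC on Jul 5.
Add 3 hours and 40 minutes leg 1 → 8:55 PM UTC.
Add 2 hours and 41 minutes layover in Greywater → 11:36 PM UTC.
Add 14 hours and 45 minutes leg 2 → 2:21 PM UTC (Jul 6).
Add 4 hours 55 minutes layover in Quito → 7:16 PM UTC.
Add 10 hours 28 minutes leg 3 → 5:44 AM UTC (Jul 7).
Kiritimati is UTC+14:00, so local arrival = 5:44 AM + 14:00 = 7:44 PM on Jul 7.

7:44 PM on Jul 7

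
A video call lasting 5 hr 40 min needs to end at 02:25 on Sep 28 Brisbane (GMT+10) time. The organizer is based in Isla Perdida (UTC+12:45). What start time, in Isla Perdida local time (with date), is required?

23:30 on September 27

Target end time in UTC: 02:25 − 10:00 = 16:25 on Sep 27.
Subtract 5 hours 40 minutes → start 10:45 UTC on Sep 27.
Isla Perdida is UTC+12:45: 10:45 + 12:45 = 23:30 on Sep 27.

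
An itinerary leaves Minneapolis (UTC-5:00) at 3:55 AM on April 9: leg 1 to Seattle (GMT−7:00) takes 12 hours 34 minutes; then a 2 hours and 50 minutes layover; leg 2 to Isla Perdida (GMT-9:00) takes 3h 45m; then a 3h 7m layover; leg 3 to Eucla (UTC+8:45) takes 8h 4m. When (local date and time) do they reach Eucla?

Convert departure to UTC: 3:55 AM + 5:00 = 8:55 AM UTC on Apr 9.
Add 12 hours 34 minutes leg 1 → 9:29 PM UTC.
Add 2 hours 50 minutes layover in Seattle → 12:19 AM UTC (Apr 10).
Add 3 hours and 45 minutes leg 2 → 4:04 AM UTC.
Add 3 hours and 7 minutes layover in Isla Perdida → 7:11 AM UTC.
Add 8 hours and 4 minutes leg 3 → 3:15 PM UTC.
Eucla is UTC+8:45, so local arrival = 3:15 PM + 8:45 = 12:00 AM on Apr 11.

12:00 AM on Apr 11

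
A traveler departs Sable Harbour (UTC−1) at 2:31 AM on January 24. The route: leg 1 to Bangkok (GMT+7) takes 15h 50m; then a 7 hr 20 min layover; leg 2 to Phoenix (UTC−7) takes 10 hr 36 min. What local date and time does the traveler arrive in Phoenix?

6:17 AM on January 25

Convert departure to UTC: 2:31 AM + 1:00 = 3:31 AM UTC on Jan 24.
Add 15 hours 50 minutes leg 1 → 7:21 PM UTC.
Add 7 hours 20 minutes layover in Bangkok → 2:41 AM UTC (Jan 25).
Add 10 hours and 36 minutes leg 2 → 1:17 PM UTC.
Phoenix is UTC−7:00, so local arrival = 1:17 PM − 7:00 = 6:17 AM on Jan 25.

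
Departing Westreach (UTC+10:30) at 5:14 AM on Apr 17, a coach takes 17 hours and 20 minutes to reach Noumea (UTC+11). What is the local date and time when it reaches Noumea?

Convert departure to UTC: 5:14 AM − 10:30 = 6:44 PM UTC on Apr 16.
Add 17 hours and 20 minutes travel time → 12:04 PM UTC (Apr 17).
Noumea is UTC+11:00, so local arrival = 12:04 PM + 11:00 = 11:04 PM on Apr 17.

11:04 PM on Apr 17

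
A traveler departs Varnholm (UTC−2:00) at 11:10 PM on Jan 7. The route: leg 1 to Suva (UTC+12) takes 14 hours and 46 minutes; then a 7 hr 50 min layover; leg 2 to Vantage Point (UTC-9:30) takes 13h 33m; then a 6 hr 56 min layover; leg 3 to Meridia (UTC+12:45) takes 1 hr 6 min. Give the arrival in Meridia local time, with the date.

10:06 AM on Jan 10

Convert departure to UTC: 11:10 PM + 2:00 = 1:10 AM UTC on Jan 8.
Add 14 hours and 46 minutes leg 1 → 3:56 PM UTC.
Add 7 hours and 50 minutes layover in Suva → 11:46 PM UTC.
Add 13 hours and 33 minutes leg 2 → 1:19 PM UTC (Jan 9).
Add 6 hours 56 minutes layover in Vantage Point → 8:15 PM UTC.
Add 1 hour 6 minutes leg 3 → 9:21 PM UTC.
Meridia is UTC+12:45, so local arrival = 9:21 PM + 12:45 = 10:06 AM on Jan 10.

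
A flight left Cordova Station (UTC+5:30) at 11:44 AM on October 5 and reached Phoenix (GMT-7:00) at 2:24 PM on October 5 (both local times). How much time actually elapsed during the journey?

15 hours 10 minutes

Departure in UTC: 11:44 AM − 5:30 = 6:14 AM on Oct 5.
Arrival in UTC: 2:24 PM + 7:00 = 9:24 PM on Oct 5.
Elapsed = 9:24 PM − 6:14 AM = 15 hours 10 minutes.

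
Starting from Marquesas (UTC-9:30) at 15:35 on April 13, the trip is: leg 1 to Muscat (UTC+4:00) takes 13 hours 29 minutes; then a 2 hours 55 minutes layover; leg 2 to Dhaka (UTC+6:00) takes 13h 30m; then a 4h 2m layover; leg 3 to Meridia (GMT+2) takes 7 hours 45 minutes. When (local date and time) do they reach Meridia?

20:46 on April 15

Convert departure to UTC: 15:35 + 9:30 = 01:05 UTC on Apr 14.
Add 13 hours 29 minutes leg 1 → 14:34 UTC.
Add 2 hours 55 minutes layover in Muscat → 17:29 UTC.
Add 13 hours 30 minutes leg 2 → 06:59 UTC (Apr 15).
Add 4 hours and 2 minutes layover in Dhaka → 11:01 UTC.
Add 7 hours 45 minutes leg 3 → 18:46 UTC.
Meridia is UTC+2:00, so local arrival = 18:46 + 2:00 = 20:46 on Apr 15.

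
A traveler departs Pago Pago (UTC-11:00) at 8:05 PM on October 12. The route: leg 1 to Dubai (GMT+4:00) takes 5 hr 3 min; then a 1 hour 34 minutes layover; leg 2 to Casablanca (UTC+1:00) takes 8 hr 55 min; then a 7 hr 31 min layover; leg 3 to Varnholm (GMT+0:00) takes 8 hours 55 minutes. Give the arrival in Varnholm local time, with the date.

3:03 PM on October 14

Convert departure to UTC: 8:05 PM + 11:00 = 7:05 AM UTC on Oct 13.
Add 5 hours 3 minutes leg 1 → 12:08 PM UTC.
Add 1 hour and 34 minutes layover in Dubai → 1:42 PM UTC.
Add 8 hours 55 minutes leg 2 → 10:37 PM UTC.
Add 7 hours 31 minutes layover in Casablanca → 6:08 AM UTC (Oct 14).
Add 8 hours and 55 minutes leg 3 → 3:03 PM UTC.
Varnholm is UTC+0, so local arrival is the same: 3:03 PM on Oct 14.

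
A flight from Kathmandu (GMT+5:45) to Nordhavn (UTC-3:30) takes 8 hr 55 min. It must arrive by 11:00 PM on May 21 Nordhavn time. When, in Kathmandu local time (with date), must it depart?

Target arrival in UTC: 11:00 PM + 3:30 = 2:30 AM on May 22.
Subtract 8 hours and 55 minutes → departure 5:35 PM UTC on May 21.
Kathmandu is UTC+5:45: 5:35 PM + 5:45 = 11:20 PM on May 21.

11:20 PM on May 21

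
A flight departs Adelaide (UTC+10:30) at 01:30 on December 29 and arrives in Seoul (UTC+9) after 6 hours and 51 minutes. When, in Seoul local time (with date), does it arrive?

Seoul is 1:30 behind Adelaide.
After 6 hours and 51 minutes it is 08:21 in Adelaide.
Shift by the zone difference: 08:21 − 1:30 = 06:51 on Dec 29 in Seoul.

06:51 on December 29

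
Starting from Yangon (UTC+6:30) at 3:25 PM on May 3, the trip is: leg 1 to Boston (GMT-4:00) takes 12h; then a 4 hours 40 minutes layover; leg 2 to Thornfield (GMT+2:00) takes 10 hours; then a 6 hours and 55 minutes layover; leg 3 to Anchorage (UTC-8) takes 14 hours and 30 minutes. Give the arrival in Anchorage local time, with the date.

Convert departure to UTC: 3:25 PM − 6:30 = 8:55 AM UTC on May 3.
Add 12 hours leg 1 → 8:55 PM UTC.
Add 4 hours and 40 minutes layover in Boston → 1:35 AM UTC (May 4).
Add 10 hours leg 2 → 11:35 AM UTC.
Add 6 hours 55 minutes layover in Thornfield → 6:30 PM UTC.
Add 14 hours and 30 minutes leg 3 → 9:00 AM UTC (May 5).
Anchorage is UTC−8:00, so local arrival = 9:00 AM − 8:00 = 1:00 AM on May 5.

1:00 AM on May 5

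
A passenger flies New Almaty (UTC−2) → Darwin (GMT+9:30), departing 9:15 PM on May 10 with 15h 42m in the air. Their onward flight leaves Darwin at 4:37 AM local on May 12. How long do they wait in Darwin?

4 hours 10 minutes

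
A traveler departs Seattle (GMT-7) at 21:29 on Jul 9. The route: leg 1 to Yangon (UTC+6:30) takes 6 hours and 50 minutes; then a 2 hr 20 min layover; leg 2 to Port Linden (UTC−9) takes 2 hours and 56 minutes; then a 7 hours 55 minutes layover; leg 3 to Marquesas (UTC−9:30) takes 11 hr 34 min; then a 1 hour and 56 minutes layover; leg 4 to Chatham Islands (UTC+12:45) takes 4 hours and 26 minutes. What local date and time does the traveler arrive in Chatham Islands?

Convert departure to UTC: 21:29 + 7:00 = 04:29 UTC on Jul 10.
Add 6 hours 50 minutes leg 1 → 11:19 UTC.
Add 2 hours and 20 minutes layover in Yangon → 13:39 UTC.
Add 2 hours 56 minutes leg 2 → 16:35 UTC.
Add 7 hours 55 minutes layover in Port Linden → 00:30 UTC (Jul 11).
Add 11 hours 34 minutes leg 3 → 12:04 UTC.
Add 1 hour 56 minutes layover in Marquesas → 14:00 UTC.
Add 4 hours and 26 minutes leg 4 → 18:26 UTC.
Chatham Islands is UTC+12:45, so local arrival = 18:26 + 12:45 = 07:11 on Jul 12.

07:11 on Jul 12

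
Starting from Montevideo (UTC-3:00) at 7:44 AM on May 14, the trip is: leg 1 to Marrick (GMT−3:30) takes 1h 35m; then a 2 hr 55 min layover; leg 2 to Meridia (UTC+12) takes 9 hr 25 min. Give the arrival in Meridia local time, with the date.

Convert departure to UTC: 7:44 AM + 3:00 = 10:44 AM UTC on May 14.
Add 1 hour 35 minutes leg 1 → 12:19 PM UTC.
Add 2 hours 55 minutes layover in Marrick → 3:14 PM UTC.
Add 9 hours 25 minutes leg 2 → 12:39 AM UTC (May 15).
Meridia is UTC+12:00, so local arrival = 12:39 AM + 12:00 = 12:39 PM on May 15.

12:39 PM on May 15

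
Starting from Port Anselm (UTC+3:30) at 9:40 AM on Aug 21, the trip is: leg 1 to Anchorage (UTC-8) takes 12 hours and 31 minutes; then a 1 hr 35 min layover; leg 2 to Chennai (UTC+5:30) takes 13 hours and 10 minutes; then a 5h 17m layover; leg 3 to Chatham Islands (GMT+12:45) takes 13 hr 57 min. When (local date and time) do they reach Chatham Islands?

5:25 PM on August 23

Convert departure to UTC: 9:40 AM − 3:30 = 6:10 AM UTC on Aug 21.
Add 12 hours and 31 minutes leg 1 → 6:41 PM UTC.
Add 1 hour and 35 minutes layover in Anchorage → 8:16 PM UTC.
Add 13 hours and 10 minutes leg 2 → 9:26 AM UTC (Aug 22).
Add 5 hours 17 minutes layover in Chennai → 2:43 PM UTC.
Add 13 hours and 57 minutes leg 3 → 4:40 AM UTC (Aug 23).
Chatham Islands is UTC+12:45, so local arrival = 4:40 AM + 12:45 = 5:25 PM on Aug 23.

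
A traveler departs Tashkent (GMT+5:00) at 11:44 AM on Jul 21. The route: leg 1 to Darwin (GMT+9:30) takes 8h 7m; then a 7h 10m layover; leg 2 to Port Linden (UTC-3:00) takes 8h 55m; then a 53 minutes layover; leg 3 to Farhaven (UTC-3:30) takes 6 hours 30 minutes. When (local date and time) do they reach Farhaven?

Convert departure to UTC: 11:44 AM − 5:00 = 6:44 AM UTC on Jul 21.
Add 8 hours 7 minutes leg 1 → 2:51 PM UTC.
Add 7 hours 10 minutes layover in Darwin → 10:01 PM UTC.
Add 8 hours 55 minutes leg 2 → 6:56 AM UTC (Jul 22).
Add 53 minutes layover in Port Linden → 7:49 AM UTC.
Add 6 hours 30 minutes leg 3 → 2:19 PM UTC.
Farhaven is UTC−3:30, so local arrival = 2:19 PM − 3:30 = 10:49 AM on Jul 22.

10:49 AM on Jul 22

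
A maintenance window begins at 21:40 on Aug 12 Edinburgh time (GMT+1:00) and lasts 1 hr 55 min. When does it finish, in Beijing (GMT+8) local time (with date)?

06:35 on August 13

Convert start to UTC: 21:40 − 1:00 = 20:40 UTC on Aug 12.
Add 1 hour and 55 minutes duration → 22:35 UTC.
Beijing is UTC+8:00, so local end time = 22:35 + 8:00 = 06:35 on Aug 13.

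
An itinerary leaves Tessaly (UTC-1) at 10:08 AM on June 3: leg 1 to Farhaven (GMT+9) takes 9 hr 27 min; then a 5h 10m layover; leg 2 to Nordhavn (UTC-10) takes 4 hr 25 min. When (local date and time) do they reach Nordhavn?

8:10 PM on June 3

Convert departure to UTC: 10:08 AM + 1:00 = 11:08 AM UTC on Jun 3.
Add 9 hours and 27 minutes leg 1 → 8:35 PM UTC.
Add 5 hours 10 minutes layover in Farhaven → 1:45 AM UTC (Jun 4).
Add 4 hours 25 minutes leg 2 → 6:10 AM UTC.
Nordhavn is UTC−10:00, so local arrival = 6:10 AM − 10:00 = 8:10 PM on Jun 3.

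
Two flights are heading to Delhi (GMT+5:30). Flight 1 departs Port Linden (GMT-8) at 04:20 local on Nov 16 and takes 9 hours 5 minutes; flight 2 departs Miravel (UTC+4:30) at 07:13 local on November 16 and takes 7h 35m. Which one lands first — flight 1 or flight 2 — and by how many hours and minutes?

Flight 1 in UTC: 04:20 + 8:00 = 12:20 on Nov 16.
+9 hours and 5 minutes → arrive 21:25 UTC on Nov 16.
Flight 2 in UTC: 07:13 − 4:30 = 02:43 on Nov 16.
+7 hours 35 minutes → arrive 10:18 UTC on Nov 16.
Flight 2 lands earlier by 11 hours 7 minutes.

the second, by 11 hours 7 minutes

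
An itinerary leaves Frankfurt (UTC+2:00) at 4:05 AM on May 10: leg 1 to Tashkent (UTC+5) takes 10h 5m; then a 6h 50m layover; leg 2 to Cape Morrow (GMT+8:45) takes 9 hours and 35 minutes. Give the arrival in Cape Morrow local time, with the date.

1:20 PM on May 11

Convert departure to UTC: 4:05 AM − 2:00 = 2:05 AM UTC on May 10.
Add 10 hours and 5 minutes leg 1 → 12:10 PM UTC.
Add 6 hours 50 minutes layover in Tashkent → 7:00 PM UTC.
Add 9 hours and 35 minutes leg 2 → 4:35 AM UTC (May 11).
Cape Morrow is UTC+8:45, so local arrival = 4:35 AM + 8:45 = 1:20 PM on May 11.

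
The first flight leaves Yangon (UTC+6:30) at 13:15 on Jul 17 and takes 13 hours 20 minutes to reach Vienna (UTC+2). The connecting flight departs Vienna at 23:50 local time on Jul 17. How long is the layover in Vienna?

Convert departure to UTC: 13:15 − 6:30 = 06:45 UTC on Jul 17.
Add 13 hours 20 minutes flight time → 20:05 UTC.
Vienna is UTC+2:00, so local arrival = 20:05 + 2:00 = 22:05 on Jul 17.
Layover = 23:50 − 22:05 = 1 hour 45 minutes.

1 hour 45 minutes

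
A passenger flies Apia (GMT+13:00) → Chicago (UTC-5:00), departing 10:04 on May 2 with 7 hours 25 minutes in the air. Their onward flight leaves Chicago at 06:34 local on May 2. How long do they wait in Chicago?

7 hours 5 minutes

Convert departure to UTC: 10:04 − 13:00 = 21:04 UTC on May 1.
Add 7 hours and 25 minutes flight time → 04:29 UTC (May 2).
Chicago is UTC−5:00, so local arrival = 04:29 − 5:00 = 23:29 on May 1.
Layover = 06:34 − 23:29 (+1 day) = 7 hours 5 minutes.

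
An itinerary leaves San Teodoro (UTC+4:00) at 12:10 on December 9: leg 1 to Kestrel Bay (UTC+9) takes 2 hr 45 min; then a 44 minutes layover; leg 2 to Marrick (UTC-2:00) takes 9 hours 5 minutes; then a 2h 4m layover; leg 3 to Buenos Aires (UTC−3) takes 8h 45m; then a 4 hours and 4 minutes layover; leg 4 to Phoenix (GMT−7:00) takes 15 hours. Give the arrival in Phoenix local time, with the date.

19:37 on December 10

Convert departure to UTC: 12:10 − 4:00 = 08:10 UTC on Dec 9.
Add 2 hours 45 minutes leg 1 → 10:55 UTC.
Add 44 minutes layover in Kestrel Bay → 11:39 UTC.
Add 9 hours 5 minutes leg 2 → 20:44 UTC.
Add 2 hours 4 minutes layover in Marrick → 22:48 UTC.
Add 8 hours and 45 minutes leg 3 → 07:33 UTC (Dec 10).
Add 4 hours and 4 minutes layover in Buenos Aires → 11:37 UTC.
Add 15 hours leg 4 → 02:37 UTC (Dec 11).
Phoenix is UTC−7:00, so local arrival = 02:37 − 7:00 = 19:37 on Dec 10.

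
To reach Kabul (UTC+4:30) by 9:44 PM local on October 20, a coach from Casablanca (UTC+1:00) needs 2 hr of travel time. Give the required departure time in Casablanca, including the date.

4:14 PM on October 20

Target arrival in UTC: 9:44 PM − 4:30 = 5:14 PM on Oct 20.
Subtract 2 hours → departure 3:14 PM UTC on Oct 20.
Casablanca is UTC+1:00: 3:14 PM + 1:00 = 4:14 PM on Oct 20.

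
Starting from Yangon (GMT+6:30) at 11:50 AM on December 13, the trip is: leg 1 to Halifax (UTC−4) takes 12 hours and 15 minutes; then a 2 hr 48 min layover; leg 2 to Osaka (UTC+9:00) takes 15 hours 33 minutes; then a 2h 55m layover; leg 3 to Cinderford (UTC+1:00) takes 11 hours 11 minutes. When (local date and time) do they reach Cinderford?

Convert departure to UTC: 11:50 AM − 6:30 = 5:20 AM UTC on Dec 13.
Add 12 hours and 15 minutes leg 1 → 5:35 PM UTC.
Add 2 hours 48 minutes layover in Halifax → 8:23 PM UTC.
Add 15 hours 33 minutes leg 2 → 11:56 AM UTC (Dec 14).
Add 2 hours and 55 minutes layover in Osaka → 2:51 PM UTC.
Add 11 hours and 11 minutes leg 3 → 2:02 AM UTC (Dec 15).
Cinderford is UTC+1:00, so local arrival = 2:02 AM + 1:00 = 3:02 AM on Dec 15.

3:02 AM on December 15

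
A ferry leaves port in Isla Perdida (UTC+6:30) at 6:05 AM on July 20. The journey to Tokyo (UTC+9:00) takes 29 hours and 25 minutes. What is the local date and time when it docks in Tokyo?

Convert departure to UTC: 6:05 AM − 6:30 = 11:35 PM UTC on Jul 19.
Add 29 hours 25 minutes travel time → 5:00 AM UTC (Jul 21).
Tokyo is UTC+9:00, so local arrival = 5:00 AM + 9:00 = 2:00 PM on Jul 21.

2:00 PM on July 21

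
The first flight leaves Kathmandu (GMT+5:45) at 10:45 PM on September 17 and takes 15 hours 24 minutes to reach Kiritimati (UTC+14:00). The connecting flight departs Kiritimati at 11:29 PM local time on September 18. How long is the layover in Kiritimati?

1 hour 5 minutes

Convert departure to UTC: 10:45 PM − 5:45 = 5:00 PM UTC on Sep 17.
Add 15 hours and 24 minutes flight time → 8:24 AM UTC (Sep 18).
Kiritimati is UTC+14:00, so local arrival = 8:24 AM + 14:00 = 10:24 PM on Sep 18.
Layover = 11:29 PM − 10:24 PM = 1 hour 5 minutes.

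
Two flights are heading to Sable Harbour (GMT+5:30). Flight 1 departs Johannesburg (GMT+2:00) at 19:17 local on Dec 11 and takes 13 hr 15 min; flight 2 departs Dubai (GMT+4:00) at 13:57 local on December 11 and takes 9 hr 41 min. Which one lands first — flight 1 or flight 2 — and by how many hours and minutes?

the second, by 10 hours 54 minutes

Flight 1 in UTC: 19:17 − 2:00 = 17:17 on Dec 11.
+13 hours 15 minutes → arrive 06:32 UTC on Dec 12.
Flight 2 in UTC: 13:57 − 4:00 = 09:57 on Dec 11.
+9 hours and 41 minutes → arrive 19:38 UTC on Dec 11.
Flight 2 lands earlier by 10 hours 54 minutes.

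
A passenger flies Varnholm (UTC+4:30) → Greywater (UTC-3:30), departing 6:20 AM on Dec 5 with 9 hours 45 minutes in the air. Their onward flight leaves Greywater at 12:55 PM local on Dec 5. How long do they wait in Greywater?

Convert departure to UTC: 6:20 AM − 4:30 = 1:50 AM UTC on Dec 5.
Add 9 hours 45 minutes flight time → 11:35 AM UTC.
Greywater is UTC−3:30, so local arrival = 11:35 AM − 3:30 = 8:05 AM on Dec 5.
Layover = 12:55 PM − 8:05 AM = 4 hours 50 minutes.

4 hours 50 minutes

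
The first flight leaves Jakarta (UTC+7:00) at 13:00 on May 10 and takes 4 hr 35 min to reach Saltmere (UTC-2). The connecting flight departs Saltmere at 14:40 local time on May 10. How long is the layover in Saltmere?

6 hours 5 minutes

Convert departure to UTC: 13:00 − 7:00 = 06:00 UTC on May 10.
Add 4 hours and 35 minutes flight time → 10:35 UTC.
Saltmere is UTC−2:00, so local arrival = 10:35 − 2:00 = 08:35 on May 10.
Layover = 14:40 − 08:35 = 6 hours 5 minutes.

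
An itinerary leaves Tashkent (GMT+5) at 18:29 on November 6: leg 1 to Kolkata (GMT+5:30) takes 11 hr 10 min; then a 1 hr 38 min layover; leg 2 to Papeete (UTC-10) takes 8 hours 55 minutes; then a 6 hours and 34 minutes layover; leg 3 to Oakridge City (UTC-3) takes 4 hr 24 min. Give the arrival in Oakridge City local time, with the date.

19:10 on Nov 7

Convert departure to UTC: 18:29 − 5:00 = 13:29 UTC on Nov 6.
Add 11 hours 10 minutes leg 1 → 00:39 UTC (Nov 7).
Add 1 hour and 38 minutes layover in Kolkata → 02:17 UTC.
Add 8 hours 55 minutes leg 2 → 11:12 UTC.
Add 6 hours 34 minutes layover in Papeete → 17:46 UTC.
Add 4 hours 24 minutes leg 3 → 22:10 UTC.
Oakridge City is UTC−3:00, so local arrival = 22:10 − 3:00 = 19:10 on Nov 7.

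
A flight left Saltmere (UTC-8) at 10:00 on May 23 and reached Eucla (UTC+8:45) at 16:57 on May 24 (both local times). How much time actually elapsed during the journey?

Eucla is 16:45 ahead of Saltmere.
Clock-face elapsed time (ignoring zones) is 30 hours 57 minutes.
Actual elapsed = 30 hours 57 minutes − 16:45 = 14 hours 12 minutes.

14 hours 12 minutes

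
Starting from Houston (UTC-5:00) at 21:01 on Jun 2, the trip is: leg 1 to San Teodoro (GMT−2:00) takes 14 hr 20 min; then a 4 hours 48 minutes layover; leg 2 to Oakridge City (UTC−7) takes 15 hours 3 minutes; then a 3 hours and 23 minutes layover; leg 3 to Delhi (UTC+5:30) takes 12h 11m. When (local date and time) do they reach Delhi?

09:16 on June 5

Convert departure to UTC: 21:01 + 5:00 = 02:01 UTC on Jun 3.
Add 14 hours and 20 minutes leg 1 → 16:21 UTC.
Add 4 hours 48 minutes layover in San Teodoro → 21:09 UTC.
Add 15 hours 3 minutes leg 2 → 12:12 UTC (Jun 4).
Add 3 hours and 23 minutes layover in Oakridge City → 15:35 UTC.
Add 12 hours 11 minutes leg 3 → 03:46 UTC (Jun 5).
Delhi is UTC+5:30, so local arrival = 03:46 + 5:30 = 09:16 on Jun 5.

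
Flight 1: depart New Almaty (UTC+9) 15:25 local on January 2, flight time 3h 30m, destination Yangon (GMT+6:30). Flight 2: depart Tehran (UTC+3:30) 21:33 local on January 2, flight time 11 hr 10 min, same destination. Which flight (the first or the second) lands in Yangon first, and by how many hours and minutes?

Flight 1 in UTC: 15:25 − 9:00 = 06:25 on Jan 2.
+3 hours and 30 minutes → arrive 09:55 UTC on Jan 2.
Flight 2 in UTC: 21:33 − 3:30 = 18:03 on Jan 2.
+11 hours and 10 minutes → arrive 05:13 UTC on Jan 3.
Flight 1 lands earlier by 19 hours 18 minutes.

the first, by 19 hours 18 minutes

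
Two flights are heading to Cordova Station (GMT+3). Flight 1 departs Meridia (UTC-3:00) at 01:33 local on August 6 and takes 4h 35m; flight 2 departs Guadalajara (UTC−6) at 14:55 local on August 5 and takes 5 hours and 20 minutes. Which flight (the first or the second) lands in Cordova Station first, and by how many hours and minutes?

the second, by 6 hours 53 minutes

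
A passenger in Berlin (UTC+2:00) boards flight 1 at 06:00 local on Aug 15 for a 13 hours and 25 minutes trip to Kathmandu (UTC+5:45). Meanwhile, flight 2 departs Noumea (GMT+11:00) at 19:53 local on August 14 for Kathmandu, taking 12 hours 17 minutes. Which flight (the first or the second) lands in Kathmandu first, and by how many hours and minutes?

the second, by 20 hours 15 minutes

Flight 1 in UTC: 06:00 − 2:00 = 04:00 on Aug 15.
+13 hours 25 minutes → arrive 17:25 UTC on Aug 15.
Flight 2 in UTC: 19:53 − 11:00 = 08:53 on Aug 14.
+12 hours 17 minutes → arrive 21:10 UTC on Aug 14.
Flight 2 lands earlier by 20 hours 15 minutes.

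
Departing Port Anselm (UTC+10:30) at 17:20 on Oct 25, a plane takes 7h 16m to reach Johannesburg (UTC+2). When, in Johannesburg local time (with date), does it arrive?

16:06 on October 25

Convert departure to UTC: 17:20 − 10:30 = 06:50 UTC on Oct 25.
Add 7 hours 16 minutes travel time → 14:06 UTC.
Johannesburg is UTC+2:00, so local arrival = 14:06 + 2:00 = 16:06 on Oct 25.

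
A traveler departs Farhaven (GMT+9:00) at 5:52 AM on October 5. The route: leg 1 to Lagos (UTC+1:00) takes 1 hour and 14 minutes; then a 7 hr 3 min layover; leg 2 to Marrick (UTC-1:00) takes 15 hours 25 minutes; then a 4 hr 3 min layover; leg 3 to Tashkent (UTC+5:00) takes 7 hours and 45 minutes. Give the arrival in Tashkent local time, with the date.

Convert departure to UTC: 5:52 AM − 9:00 = 8:52 PM UTC on Oct 4.
Add 1 hour 14 minutes leg 1 → 10:06 PM UTC.
Add 7 hours 3 minutes layover in Lagos → 5:09 AM UTC (Oct 5).
Add 15 hours 25 minutes leg 2 → 8:34 PM UTC.
Add 4 hours and 3 minutes layover in Marrick → 12:37 AM UTC (Oct 6).
Add 7 hours and 45 minutes leg 3 → 8:22 AM UTC.
Tashkent is UTC+5:00, so local arrival = 8:22 AM + 5:00 = 1:22 PM on Oct 6.

1:22 PM on October 6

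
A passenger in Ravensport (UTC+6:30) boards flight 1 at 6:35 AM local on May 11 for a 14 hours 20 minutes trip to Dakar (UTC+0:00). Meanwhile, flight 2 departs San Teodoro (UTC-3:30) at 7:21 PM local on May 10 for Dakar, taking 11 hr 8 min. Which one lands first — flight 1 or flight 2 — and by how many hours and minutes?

the second, by 4 hours 26 minutes

Flight 1 in UTC: 6:35 AM − 6:30 = 12:05 AM on May 11.
+14 hours 20 minutes → arrive 2:25 PM UTC on May 11.
Flight 2 in UTC: 7:21 PM + 3:30 = 10:51 PM on May 10.
+11 hours and 8 minutes → arrive 9:59 AM UTC on May 11.
Flight 2 lands earlier by 4 hours 26 minutes.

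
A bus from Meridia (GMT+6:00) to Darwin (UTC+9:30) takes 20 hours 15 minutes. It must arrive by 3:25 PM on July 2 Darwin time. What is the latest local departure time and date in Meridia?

3:40 PM on Jul 1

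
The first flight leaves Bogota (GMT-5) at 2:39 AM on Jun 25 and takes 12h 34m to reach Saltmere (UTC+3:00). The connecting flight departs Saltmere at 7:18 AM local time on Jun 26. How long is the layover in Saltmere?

Convert departure to UTC: 2:39 AM + 5:00 = 7:39 AM UTC on Jun 25.
Add 12 hours 34 minutes flight time → 8:13 PM UTC.
Saltmere is UTC+3:00, so local arrival = 8:13 PM + 3:00 = 11:13 PM on Jun 25.
Layover = 7:18 AM − 11:13 PM (+1 day) = 8 hours 5 minutes.

8 hours 5 minutes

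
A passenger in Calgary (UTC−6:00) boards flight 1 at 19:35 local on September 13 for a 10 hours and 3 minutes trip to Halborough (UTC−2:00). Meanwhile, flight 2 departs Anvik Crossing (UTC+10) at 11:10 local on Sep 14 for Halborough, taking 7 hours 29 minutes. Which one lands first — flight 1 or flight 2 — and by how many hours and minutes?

the second, by 2 hours 59 minutes

Flight 1 in UTC: 19:35 + 6:00 = 01:35 on Sep 14.
+10 hours and 3 minutes → arrive 11:38 UTC on Sep 14.
Flight 2 in UTC: 11:10 − 10:00 = 01:10 on Sep 14.
+7 hours 29 minutes → arrive 08:39 UTC on Sep 14.
Flight 2 lands earlier by 2 hours 59 minutes.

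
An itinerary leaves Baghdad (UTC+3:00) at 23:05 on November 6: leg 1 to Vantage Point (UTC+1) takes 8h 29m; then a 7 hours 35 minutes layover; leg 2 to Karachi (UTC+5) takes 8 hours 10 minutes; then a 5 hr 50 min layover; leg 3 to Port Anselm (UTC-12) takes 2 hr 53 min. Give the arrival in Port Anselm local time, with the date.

17:02 on November 7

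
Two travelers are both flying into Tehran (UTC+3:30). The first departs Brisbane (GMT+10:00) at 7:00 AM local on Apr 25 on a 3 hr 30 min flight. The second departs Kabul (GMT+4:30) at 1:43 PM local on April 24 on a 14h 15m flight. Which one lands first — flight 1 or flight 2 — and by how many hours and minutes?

the second, by 1 hour 2 minutes

Flight 1 in UTC: 7:00 AM − 10:00 = 9:00 PM on Apr 24.
+3 hours 30 minutes → arrive 12:30 AM UTC on Apr 25.
Flight 2 in UTC: 1:43 PM − 4:30 = 9:13 AM on Apr 24.
+14 hours 15 minutes → arrive 11:28 PM UTC on Apr 24.
Flight 2 lands earlier by 1 hour 2 minutes.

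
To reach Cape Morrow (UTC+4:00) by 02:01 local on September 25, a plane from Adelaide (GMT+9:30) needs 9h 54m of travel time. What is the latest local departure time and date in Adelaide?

Target arrival in UTC: 02:01 − 4:00 = 22:01 on Sep 24.
Subtract 9 hours and 54 minutes → departure 12:07 UTC on Sep 24.
Adelaide is UTC+9:30: 12:07 + 9:30 = 21:37 on Sep 24.

21:37 on September 24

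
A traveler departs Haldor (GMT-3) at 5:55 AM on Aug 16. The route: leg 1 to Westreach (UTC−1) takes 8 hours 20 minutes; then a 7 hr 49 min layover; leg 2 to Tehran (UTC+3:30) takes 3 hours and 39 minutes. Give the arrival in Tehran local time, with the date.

8:13 AM on Aug 17

Convert departure to UTC: 5:55 AM + 3:00 = 8:55 AM UTC on Aug 16.
Add 8 hours 20 minutes leg 1 → 5:15 PM UTC.
Add 7 hours 49 minutes layover in Westreach → 1:04 AM UTC (Aug 17).
Add 3 hours 39 minutes leg 2 → 4:43 AM UTC.
Tehran is UTC+3:30, so local arrival = 4:43 AM + 3:30 = 8:13 AM on Aug 17.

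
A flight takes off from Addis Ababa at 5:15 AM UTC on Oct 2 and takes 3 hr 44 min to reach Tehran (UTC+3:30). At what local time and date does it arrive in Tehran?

Departure is given in UTC: 5:15 AM on Oct 2.
Add 3 hours and 44 minutes → 8:59 AM UTC.
Tehran is UTC+3:30: 8:59 AM + 3:30 = 12:29 PM on Oct 2.

12:29 PM on October 2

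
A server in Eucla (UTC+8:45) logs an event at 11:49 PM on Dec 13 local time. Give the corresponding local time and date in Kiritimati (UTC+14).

5:04 AM on December 14

Kiritimati is 5:15 ahead of Eucla.
Shift by the zone difference: 11:49 PM + 5:15 = 5:04 AM on Dec 14 in Kiritimati.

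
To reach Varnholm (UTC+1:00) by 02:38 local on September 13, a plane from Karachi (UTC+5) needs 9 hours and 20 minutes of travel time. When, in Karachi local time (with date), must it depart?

Target arrival in UTC: 02:38 − 1:00 = 01:38 on Sep 13.
Subtract 9 hours 20 minutes → departure 16:18 UTC on Sep 12.
Karachi is UTC+5:00: 16:18 + 5:00 = 21:18 on Sep 12.

21:18 on September 12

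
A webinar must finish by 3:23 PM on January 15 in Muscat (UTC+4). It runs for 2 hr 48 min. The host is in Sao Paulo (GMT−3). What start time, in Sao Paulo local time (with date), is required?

Target end time in UTC: 3:23 PM − 4:00 = 11:23 AM on Jan 15.
Subtract 2 hours 48 minutes → start 8:35 AM UTC on Jan 15.
Sao Paulo is UTC−3:00: 8:35 AM − 3:00 = 5:35 AM on Jan 15.

5:35 AM on Jan 15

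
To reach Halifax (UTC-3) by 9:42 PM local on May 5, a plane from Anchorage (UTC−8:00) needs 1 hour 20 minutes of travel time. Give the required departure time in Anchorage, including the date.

3:22 PM on May 5

Target arrival in UTC: 9:42 PM + 3:00 = 12:42 AM on May 6.
Subtract 1 hour 20 minutes → departure 11:22 PM UTC on May 5.
Anchorage is UTC−8:00: 11:22 PM − 8:00 = 3:22 PM on May 5.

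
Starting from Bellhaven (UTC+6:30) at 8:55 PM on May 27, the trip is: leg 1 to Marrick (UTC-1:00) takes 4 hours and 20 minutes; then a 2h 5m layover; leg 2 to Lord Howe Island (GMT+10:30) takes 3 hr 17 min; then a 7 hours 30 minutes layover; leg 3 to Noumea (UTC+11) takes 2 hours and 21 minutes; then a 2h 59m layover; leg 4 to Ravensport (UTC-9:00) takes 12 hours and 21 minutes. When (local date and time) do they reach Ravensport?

Convert departure to UTC: 8:55 PM − 6:30 = 2:25 PM UTC on May 27.
Add 4 hours and 20 minutes leg 1 → 6:45 PM UTC.
Add 2 hours and 5 minutes layover in Marrick → 8:50 PM UTC.
Add 3 hours and 17 minutes leg 2 → 12:07 AM UTC (May 28).
Add 7 hours and 30 minutes layover in Lord Howe Island → 7:37 AM UTC.
Add 2 hours and 21 minutes leg 3 → 9:58 AM UTC.
Add 2 hours and 59 minutes layover in Noumea → 12:57 PM UTC.
Add 12 hours and 21 minutes leg 4 → 1:18 AM UTC (May 29).
Ravensport is UTC−9:00, so local arrival = 1:18 AM − 9:00 = 4:18 PM on May 28.

4:18 PM on May 28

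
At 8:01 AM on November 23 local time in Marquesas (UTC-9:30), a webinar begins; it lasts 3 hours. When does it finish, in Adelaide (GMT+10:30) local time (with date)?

7:01 AM on November 24

Convert start to UTC: 8:01 AM + 9:30 = 5:31 PM UTC on Nov 23.
Add 3 hours duration → 8:31 PM UTC.
Adelaide is UTC+10:30, so local end time = 8:31 PM + 10:30 = 7:01 AM on Nov 24.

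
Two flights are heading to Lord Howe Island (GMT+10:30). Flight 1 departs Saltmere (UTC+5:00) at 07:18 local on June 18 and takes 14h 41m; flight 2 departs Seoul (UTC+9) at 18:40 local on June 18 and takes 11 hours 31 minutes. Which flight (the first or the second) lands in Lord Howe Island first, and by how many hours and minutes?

the first, by 4 hours 12 minutes

Flight 1 in UTC: 07:18 − 5:00 = 02:18 on Jun 18.
+14 hours and 41 minutes → arrive 16:59 UTC on Jun 18.
Flight 2 in UTC: 18:40 − 9:00 = 09:40 on Jun 18.
+11 hours and 31 minutes → arrive 21:11 UTC on Jun 18.
Flight 1 lands earlier by 4 hours 12 minutes.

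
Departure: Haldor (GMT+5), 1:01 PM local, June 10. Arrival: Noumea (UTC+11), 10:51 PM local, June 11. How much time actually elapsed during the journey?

27 hours 50 minutes

Noumea is 6:00 ahead of Haldor.
Clock-face elapsed time (ignoring zones) is 33 hours 50 minutes.
Actual elapsed = 33 hours 50 minutes − 6:00 = 27 hours 50 minutes.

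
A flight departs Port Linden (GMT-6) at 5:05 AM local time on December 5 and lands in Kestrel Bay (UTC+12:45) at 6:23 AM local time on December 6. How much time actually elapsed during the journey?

6 hours 33 minutes

Departure in UTC: 5:05 AM + 6:00 = 11:05 AM on Dec 5.
Arrival in UTC: 6:23 AM − 12:45 = 5:38 PM on Dec 5.
Elapsed = 5:38 PM − 11:05 AM = 6 hours 33 minutes.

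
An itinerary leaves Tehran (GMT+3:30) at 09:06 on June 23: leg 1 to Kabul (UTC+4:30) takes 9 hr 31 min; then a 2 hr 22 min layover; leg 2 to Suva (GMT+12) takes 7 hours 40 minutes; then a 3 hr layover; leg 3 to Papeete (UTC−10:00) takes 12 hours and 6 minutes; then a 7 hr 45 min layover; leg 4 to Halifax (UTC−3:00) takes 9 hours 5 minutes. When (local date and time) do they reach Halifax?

Convert departure to UTC: 09:06 − 3:30 = 05:36 UTC on Jun 23.
Add 9 hours and 31 minutes leg 1 → 15:07 UTC.
Add 2 hours 22 minutes layover in Kabul → 17:29 UTC.
Add 7 hours 40 minutes leg 2 → 01:09 UTC (Jun 24).
Add 3 hours layover in Suva → 04:09 UTC.
Add 12 hours 6 minutes leg 3 → 16:15 UTC.
Add 7 hours and 45 minutes layover in Papeete → 00:00 UTC (Jun 25).
Add 9 hours and 5 minutes leg 4 → 09:05 UTC.
Halifax is UTC−3:00, so local arrival = 09:05 − 3:00 = 06:05 on Jun 25.

06:05 on June 25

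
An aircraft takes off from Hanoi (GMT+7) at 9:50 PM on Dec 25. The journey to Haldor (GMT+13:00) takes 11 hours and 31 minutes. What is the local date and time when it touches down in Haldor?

Convert departure to UTC: 9:50 PM − 7:00 = 2:50 PM UTC on Dec 25.
Add 11 hours 31 minutes travel time → 2:21 AM UTC (Dec 26).
Haldor is UTC+13:00, so local arrival = 2:21 AM + 13:00 = 3:21 PM on Dec 26.

3:21 PM on December 26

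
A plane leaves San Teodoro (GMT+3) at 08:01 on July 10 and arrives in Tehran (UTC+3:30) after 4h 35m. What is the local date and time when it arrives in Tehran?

13:06 on July 10

Convert departure to UTC: 08:01 − 3:00 = 05:01 UTC on Jul 10.
Add 4 hours and 35 minutes travel time → 09:36 UTC.
Tehran is UTC+3:30, so local arrival = 09:36 + 3:30 = 13:06 on Jul 10.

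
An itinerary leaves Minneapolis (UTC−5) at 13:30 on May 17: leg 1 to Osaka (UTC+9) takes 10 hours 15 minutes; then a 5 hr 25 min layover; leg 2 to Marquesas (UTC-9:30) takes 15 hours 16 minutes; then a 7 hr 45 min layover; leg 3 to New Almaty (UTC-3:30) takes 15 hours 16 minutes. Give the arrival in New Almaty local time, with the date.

20:57 on May 19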